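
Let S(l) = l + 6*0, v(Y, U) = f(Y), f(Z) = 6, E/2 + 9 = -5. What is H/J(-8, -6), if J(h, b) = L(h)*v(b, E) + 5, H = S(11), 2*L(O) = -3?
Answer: -11/4 ≈ -2.7500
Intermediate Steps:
E = -28 (E = -18 + 2*(-5) = -18 - 10 = -28)
v(Y, U) = 6
L(O) = -3/2 (L(O) = (½)*(-3) = -3/2)
S(l) = l (S(l) = l + 0 = l)
H = 11
J(h, b) = -4 (J(h, b) = -3/2*6 + 5 = -9 + 5 = -4)
H/J(-8, -6) = 11/(-4) = 11*(-¼) = -11/4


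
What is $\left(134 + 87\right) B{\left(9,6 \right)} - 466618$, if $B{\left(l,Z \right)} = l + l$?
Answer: $-462640$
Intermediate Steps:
$B{\left(l,Z \right)} = 2 l$
$\left(134 + 87\right) B{\left(9,6 \right)} - 466618 = \left(134 + 87\right) 2 \cdot 9 - 466618 = 221 \cdot 18 - 466618 = 3978 - 466618 = -462640$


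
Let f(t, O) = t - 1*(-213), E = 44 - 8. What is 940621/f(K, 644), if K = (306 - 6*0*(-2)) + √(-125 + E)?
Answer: 488182299/269450 - 940621*I*√89/269450 ≈ 1811.8 - 32.933*I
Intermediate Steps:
E = 36
K = 306 + I*√89 (K = (306 - 6*0*(-2)) + √(-125 + 36) = (306 + 0*(-2)) + √(-89) = (306 + 0) + I*√89 = 306 + I*√89 ≈ 306.0 + 9.434*I)
f(t, O) = 213 + t (f(t, O) = t + 213 = 213 + t)
940621/f(K, 644) = 940621/(213 + (306 + I*√89)) = 940621/(519 + I*√89)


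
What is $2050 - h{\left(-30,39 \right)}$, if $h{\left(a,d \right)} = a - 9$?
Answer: $2089$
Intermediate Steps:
$h{\left(a,d \right)} = -9 + a$
$2050 - h{\left(-30,39 \right)} = 2050 - \left(-9 - 30\right) = 2050 - -39 = 2050 + 39 = 2089$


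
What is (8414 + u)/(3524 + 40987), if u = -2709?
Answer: 5705/44511 ≈ 0.12817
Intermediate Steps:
(8414 + u)/(3524 + 40987) = (8414 - 2709)/(3524 + 40987) = 5705/44511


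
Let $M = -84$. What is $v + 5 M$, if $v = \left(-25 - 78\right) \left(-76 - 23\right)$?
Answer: $9777$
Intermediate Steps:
$v = 10197$ ($v = \left(-103\right) \left(-99\right) = 10197$)
$v + 5 M = 10197 + 5 \left(-84\right) = 10197 - 420 = 9777$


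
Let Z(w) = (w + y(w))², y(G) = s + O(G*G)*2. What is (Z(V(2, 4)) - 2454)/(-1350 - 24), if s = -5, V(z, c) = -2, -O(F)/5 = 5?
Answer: -265/458 ≈ -0.57860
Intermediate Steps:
O(F) = -25 (O(F) = -5*5 = -25)
y(G) = -55 (y(G) = -5 - 25*2 = -5 - 50 = -55)
Z(w) = (-55 + w)² (Z(w) = (w - 55)² = (-55 + w)²)
(Z(V(2, 4)) - 2454)/(-1350 - 24) = ((-55 - 2)² - 2454)/(-1350 - 24) = ((-57)² - 2454)/(-1374) = (3249 - 2454)*(-1/1374) = 795*(-1/1374) = -265/458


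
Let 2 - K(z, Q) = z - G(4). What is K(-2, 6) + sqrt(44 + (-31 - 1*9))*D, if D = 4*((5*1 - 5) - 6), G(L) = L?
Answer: -40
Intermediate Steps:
K(z, Q) = 6 - z (K(z, Q) = 2 - (z - 1*4) = 2 - (z - 4) = 2 - (-4 + z) = 2 + (4 - z) = 6 - z)
D = -24 (D = 4*((5 - 5) - 6) = 4*(0 - 6) = 4*(-6) = -24)
K(-2, 6) + sqrt(44 + (-31 - 1*9))*D = (6 - 1*(-2)) + sqrt(44 + (-31 - 1*9))*(-24) = (6 + 2) + sqrt(44 + (-31 - 9))*(-24) = 8 + sqrt(44 - 40)*(-24) = 8 + sqrt(4)*(-24) = 8 + 2*(-24) = 8 - 48 = -40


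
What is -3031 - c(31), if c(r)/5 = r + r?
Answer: -3341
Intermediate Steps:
c(r) = 10*r (c(r) = 5*(r + r) = 5*(2*r) = 10*r)
-3031 - c(31) = -3031 - 10*31 = -3031 - 1*310 = -3031 - 310 = -3341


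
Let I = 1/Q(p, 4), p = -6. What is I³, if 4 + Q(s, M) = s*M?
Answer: -1/21952 ≈ -4.5554e-5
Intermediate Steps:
Q(s, M) = -4 + M*s (Q(s, M) = -4 + s*M = -4 + M*s)
I = -1/28 (I = 1/(-4 + 4*(-6)) = 1/(-4 - 24) = 1/(-28) = -1/28 ≈ -0.035714)
I³ = (-1/28)³ = -1/21952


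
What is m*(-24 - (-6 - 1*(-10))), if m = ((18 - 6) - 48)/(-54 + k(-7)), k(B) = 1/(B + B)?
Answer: -14112/757 ≈ -18.642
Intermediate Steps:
k(B) = 1/(2*B)
m = 504/757 (m = ((18 - 6) - 48)/(-54 + (½)/(-7)) = (12 - 48)/(-54 + (½)*(-⅐)) = -36/(-54 - 1/14) = -36/(-757/14) = -36*(-14/757) = 504/757 ≈ 0.66579)
m*(-24 - (-6 - 1*(-10))) = 504*(-24 - (-6 - 1*(-10)))/757 = 504*(-24 - (-6 + 10))/757 = 504*(-24 - 1*4)/757 = 504*(-24 - 4)/757 = (504/757)*(-28) = -14112/757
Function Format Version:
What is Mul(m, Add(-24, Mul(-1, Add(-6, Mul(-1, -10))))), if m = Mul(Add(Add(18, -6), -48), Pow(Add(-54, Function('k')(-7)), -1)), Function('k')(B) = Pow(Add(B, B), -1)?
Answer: Rational(-14112, 757) ≈ -18.642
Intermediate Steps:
Function('k')(B) = Mul(Rational(1, 2), Pow(B, -1)) (Function('k')(B) = Pow(Mul(2, B), -1) = Mul(Rational(1, 2), Pow(B, -1)))
m = Rational(504, 757) (m = Mul(Add(Add(18, -6), -48), Pow(Add(-54, Mul(Rational(1, 2), Pow(-7, -1))), -1)) = Mul(Add(12, -48), Pow(Add(-54, Mul(Rational(1, 2), Rational(-1, 7))), -1)) = Mul(-36, Pow(Add(-54, Rational(-1, 14)), -1)) = Mul(-36, Pow(Rational(-757, 14), -1)) = Mul(-36, Rational(-14, 757)) = Rational(504, 757) ≈ 0.66579)
Mul(m, Add(-24, Mul(-1, Add(-6, Mul(-1, -10))))) = Mul(Rational(504, 757), Add(-24, Mul(-1, Add(-6, Mul(-1, -10))))) = Mul(Rational(504, 757), Add(-24, Mul(-1, Add(-6, 10)))) = Mul(Rational(504, 757), Add(-24, Mul(-1, 4))) = Mul(Rational(504, 757), Add(-24, -4)) = Mul(Rational(504, 757), -28) = Rational(-14112, 757)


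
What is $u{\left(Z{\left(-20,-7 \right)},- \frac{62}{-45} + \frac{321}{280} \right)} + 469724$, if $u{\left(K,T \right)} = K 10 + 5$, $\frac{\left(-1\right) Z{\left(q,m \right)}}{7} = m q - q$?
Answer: $458529$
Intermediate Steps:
$Z{\left(q,m \right)} = 7 q - 7 m q$ ($Z{\left(q,m \right)} = - 7 \left(m q - q\right) = - 7 \left(- q + m q\right) = 7 q - 7 m q$)
$u{\left(K,T \right)} = 5 + 10 K$ ($u{\left(K,T \right)} = 10 K + 5 = 5 + 10 K$)
$u{\left(Z{\left(-20,-7 \right)},- \frac{62}{-45} + \frac{321}{280} \right)} + 469724 = \left(5 + 10 \cdot 7 \left(-20\right) \left(1 - -7\right)\right) + 469724 = \left(5 + 10 \cdot 7 \left(-20\right) \left(1 + 7\right)\right) + 469724 = \left(5 + 10 \cdot 7 \left(-20\right) 8\right) + 469724 = \left(5 + 10 \left(-1120\right)\right) + 469724 = \left(5 - 11200\right) + 469724 = -11195 + 469724 = 458529$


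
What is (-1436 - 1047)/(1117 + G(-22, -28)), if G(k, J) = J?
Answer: -2483/1089 ≈ -2.2801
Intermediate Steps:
(-1436 - 1047)/(1117 + G(-22, -28)) = (-1436 - 1047)/(1117 - 28) = -2483/1089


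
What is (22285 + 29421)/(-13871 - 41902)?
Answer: -51706/55773 ≈ -0.92708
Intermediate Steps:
(22285 + 29421)/(-13871 - 41902) = 51706/(-55773) = 51706*(-1/55773) = -51706/55773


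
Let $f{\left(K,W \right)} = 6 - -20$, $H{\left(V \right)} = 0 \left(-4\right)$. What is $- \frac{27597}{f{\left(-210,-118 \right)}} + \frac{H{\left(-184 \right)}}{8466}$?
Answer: $- \frac{27597}{26} \approx -1061.4$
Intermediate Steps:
$H{\left(V \right)} = 0$
$f{\left(K,W \right)} = 26$ ($f{\left(K,W \right)} = 6 + 20 = 26$)
$- \frac{27597}{f{\left(-210,-118 \right)}} + \frac{H{\left(-184 \right)}}{8466} = - \frac{27597}{26} + \frac{0}{8466} = \left(-27597\right) \frac{1}{26} + 0 \cdot \frac{1}{8466} = - \frac{27597}{26} + 0 = - \frac{27597}{26}$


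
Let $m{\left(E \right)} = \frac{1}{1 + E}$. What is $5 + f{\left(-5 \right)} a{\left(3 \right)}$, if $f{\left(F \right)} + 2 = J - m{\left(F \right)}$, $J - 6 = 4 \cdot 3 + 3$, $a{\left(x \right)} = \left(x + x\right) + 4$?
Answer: $\frac{395}{2} \approx 197.5$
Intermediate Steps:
$a{\left(x \right)} = 4 + 2 x$ ($a{\left(x \right)} = 2 x + 4 = 4 + 2 x$)
$J = 21$ ($J = 6 + \left(4 \cdot 3 + 3\right) = 6 + \left(12 + 3\right) = 6 + 15 = 21$)
$f{\left(F \right)} = 19 - \frac{1}{1 + F}$ ($f{\left(F \right)} = -2 + \left(21 - \frac{1}{1 + F}\right) = 19 - \frac{1}{1 + F}$)
$5 + f{\left(-5 \right)} a{\left(3 \right)} = 5 + \frac{18 + 19 \left(-5\right)}{1 - 5} \left(4 + 2 \cdot 3\right) = 5 + \frac{18 - 95}{-4} \left(4 + 6\right) = 5 + \left(- \frac{1}{4}\right) \left(-77\right) 10 = 5 + \frac{77}{4} \cdot 10 = 5 + \frac{385}{2} = \frac{395}{2}$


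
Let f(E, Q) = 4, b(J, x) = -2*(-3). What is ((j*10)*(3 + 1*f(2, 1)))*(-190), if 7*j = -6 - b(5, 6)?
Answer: 22800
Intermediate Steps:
b(J, x) = 6
j = -12/7 (j = (-6 - 1*6)/7 = (-6 - 6)/7 = (⅐)*(-12) = -12/7 ≈ -1.7143)
((j*10)*(3 + 1*f(2, 1)))*(-190) = ((-12/7*10)*(3 + 1*4))*(-190) = -120*(3 + 4)/7*(-190) = -120/7*7*(-190) = -120*(-190) = 22800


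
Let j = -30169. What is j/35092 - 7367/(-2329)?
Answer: 188259163/81729268 ≈ 2.3034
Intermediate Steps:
j/35092 - 7367/(-2329) = -30169/35092 - 7367/(-2329) = -30169*1/35092 - 7367*(-1/2329) = -30169/35092 + 7367/2329 = 188259163/81729268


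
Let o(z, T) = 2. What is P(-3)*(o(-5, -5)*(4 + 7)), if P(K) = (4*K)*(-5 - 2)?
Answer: 1848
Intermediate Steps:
P(K) = -28*K (P(K) = (4*K)*(-7) = -28*K)
P(-3)*(o(-5, -5)*(4 + 7)) = (-28*(-3))*(2*(4 + 7)) = 84*(2*11) = 84*22 = 1848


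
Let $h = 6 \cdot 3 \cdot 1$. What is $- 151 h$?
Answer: $-2718$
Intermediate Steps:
$h = 18$ ($h = 18 \cdot 1 = 18$)
$- 151 h = \left(-151\right) 18 = -2718$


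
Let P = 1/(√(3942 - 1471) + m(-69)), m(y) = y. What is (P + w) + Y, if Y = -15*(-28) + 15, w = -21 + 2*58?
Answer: 1213631/2290 - √2471/2290 ≈ 529.95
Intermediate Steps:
P = 1/(-69 + √2471) (P = 1/(√(3942 - 1471) - 69) = 1/(√2471 - 69) = 1/(-69 + √2471) ≈ -0.051838)
w = 95 (w = -21 + 116 = 95)
Y = 435 (Y = 420 + 15 = 435)
(P + w) + Y = ((-69/2290 - √2471/2290) + 95) + 435 = (217481/2290 - √2471/2290) + 435 = 1213631/2290 - √2471/2290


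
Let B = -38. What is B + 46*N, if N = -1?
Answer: -84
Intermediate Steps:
B + 46*N = -38 + 46*(-1) = -38 - 46 = -84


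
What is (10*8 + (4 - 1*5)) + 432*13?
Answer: 5695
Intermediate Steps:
(10*8 + (4 - 1*5)) + 432*13 = (80 + (4 - 5)) + 5616 = (80 - 1) + 5616 = 79 + 5616 = 5695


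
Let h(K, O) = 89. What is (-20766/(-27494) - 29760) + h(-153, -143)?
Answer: -407876854/13747 ≈ -29670.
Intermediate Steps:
(-20766/(-27494) - 29760) + h(-153, -143) = (-20766/(-27494) - 29760) + 89 = (-20766*(-1/27494) - 29760) + 89 = (10383/13747 - 29760) + 89 = -409100337/13747 + 89 = -407876854/13747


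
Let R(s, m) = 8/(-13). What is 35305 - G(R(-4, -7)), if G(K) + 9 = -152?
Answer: 35466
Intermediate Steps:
R(s, m) = -8/13 (R(s, m) = 8*(-1/13) = -8/13)
G(K) = -161 (G(K) = -9 - 152 = -161)
35305 - G(R(-4, -7)) = 35305 - 1*(-161) = 35305 + 161 = 35466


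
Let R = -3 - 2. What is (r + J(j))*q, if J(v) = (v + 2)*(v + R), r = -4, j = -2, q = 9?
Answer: -36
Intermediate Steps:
R = -5
J(v) = (-5 + v)*(2 + v) (J(v) = (v + 2)*(v - 5) = (2 + v)*(-5 + v) = (-5 + v)*(2 + v))
(r + J(j))*q = (-4 + (-10 + (-2)² - 3*(-2)))*9 = (-4 + (-10 + 4 + 6))*9 = (-4 + 0)*9 = -4*9 = -36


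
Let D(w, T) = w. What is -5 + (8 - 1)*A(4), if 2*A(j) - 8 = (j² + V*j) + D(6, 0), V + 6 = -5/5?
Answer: 2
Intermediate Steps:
V = -7 (V = -6 - 5/5 = -6 - 5*⅕ = -6 - 1 = -7)
A(j) = 7 + j²/2 - 7*j/2 (A(j) = 4 + ((j² - 7*j) + 6)/2 = 4 + (6 + j² - 7*j)/2 = 4 + (3 + j²/2 - 7*j/2) = 7 + j²/2 - 7*j/2)
-5 + (8 - 1)*A(4) = -5 + (8 - 1)*(7 + (½)*4² - 7/2*4) = -5 + 7*(7 + (½)*16 - 14) = -5 + 7*(7 + 8 - 14) = -5 + 7*1 = -5 + 7 = 2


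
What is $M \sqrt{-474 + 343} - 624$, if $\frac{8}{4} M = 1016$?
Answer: $-624 + 508 i \sqrt{131} \approx -624.0 + 5814.3 i$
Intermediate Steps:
$M = 508$ ($M = \frac{1}{2} \cdot 1016 = 508$)
$M \sqrt{-474 + 343} - 624 = 508 \sqrt{-474 + 343} - 624 = 508 \sqrt{-131} - 624 = 508 i \sqrt{131} - 624 = -624 + 508 i \sqrt{131}$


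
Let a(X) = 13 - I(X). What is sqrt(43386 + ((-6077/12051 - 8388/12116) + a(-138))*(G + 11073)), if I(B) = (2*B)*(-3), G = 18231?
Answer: I*sqrt(4034780126)/13 ≈ 4886.1*I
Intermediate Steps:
I(B) = -6*B
a(X) = 13 + 6*X (a(X) = 13 - (-6)*X = 13 + 6*X)
sqrt(43386 + ((-6077/12051 - 8388/12116) + a(-138))*(G + 11073)) = sqrt(43386 + ((-6077/12051 - 8388/12116) + (13 + 6*(-138)))*(18231 + 11073)) = sqrt(43386 + ((-6077*1/12051 - 8388*1/12116) + (13 - 828))*29304) = sqrt(43386 + ((-59/117 - 9/13) - 815)*29304) = sqrt(43386 + (-140/117 - 815)*29304) = sqrt(43386 - 95495/117*29304) = sqrt(43386 - 310931720/13) = sqrt(-310367702/13) = I*sqrt(4034780126)/13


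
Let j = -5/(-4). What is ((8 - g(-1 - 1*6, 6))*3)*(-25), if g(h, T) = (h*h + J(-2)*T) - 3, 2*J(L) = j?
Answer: 12525/4 ≈ 3131.3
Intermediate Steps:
j = 5/4 (j = -5*(-1/4) = 5/4 ≈ 1.2500)
J(L) = 5/8 (J(L) = (1/2)*(5/4) = 5/8)
g(h, T) = -3 + h**2 + 5*T/8 (g(h, T) = (h*h + 5*T/8) - 3 = (h**2 + 5*T/8) - 3 = -3 + h**2 + 5*T/8)
((8 - g(-1 - 1*6, 6))*3)*(-25) = ((8 - (-3 + (-1 - 1*6)**2 + (5/8)*6))*3)*(-25) = ((8 - (-3 + (-1 - 6)**2 + 15/4))*3)*(-25) = ((8 - (-3 + (-7)**2 + 15/4))*3)*(-25) = ((8 - (-3 + 49 + 15/4))*3)*(-25) = ((8 - 1*199/4)*3)*(-25) = ((8 - 199/4)*3)*(-25) = -167/4*3*(-25) = -501/4*(-25) = 12525/4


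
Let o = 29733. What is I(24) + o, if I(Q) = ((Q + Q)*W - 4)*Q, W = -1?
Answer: 28485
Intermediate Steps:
I(Q) = Q*(-4 - 2*Q) (I(Q) = ((Q + Q)*(-1) - 4)*Q = ((2*Q)*(-1) - 4)*Q = (-2*Q - 4)*Q = (-4 - 2*Q)*Q = Q*(-4 - 2*Q))
I(24) + o = 2*24*(-2 - 1*24) + 29733 = 2*24*(-2 - 24) + 29733 = 2*24*(-26) + 29733 = -1248 + 29733 = 28485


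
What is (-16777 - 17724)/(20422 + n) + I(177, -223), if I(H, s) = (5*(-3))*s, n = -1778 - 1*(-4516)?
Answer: 77435699/23160 ≈ 3343.5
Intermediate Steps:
n = 2738 (n = -1778 + 4516 = 2738)
I(H, s) = -15*s
(-16777 - 17724)/(20422 + n) + I(177, -223) = (-16777 - 17724)/(20422 + 2738) - 15*(-223) = -34501/23160 + 3345 = 77435699/23160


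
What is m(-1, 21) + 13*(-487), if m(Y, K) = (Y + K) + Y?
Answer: -6312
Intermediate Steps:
m(Y, K) = K + 2*Y (m(Y, K) = (K + Y) + Y = K + 2*Y)
m(-1, 21) + 13*(-487) = (21 + 2*(-1)) + 13*(-487) = (21 - 2) - 6331 = 19 - 6331 = -6312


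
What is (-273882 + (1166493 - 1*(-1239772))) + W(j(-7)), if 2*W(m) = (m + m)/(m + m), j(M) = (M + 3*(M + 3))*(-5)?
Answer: 4264767/2 ≈ 2.1324e+6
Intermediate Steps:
j(M) = -45 - 20*M (j(M) = (M + 3*(3 + M))*(-5) = (M + (9 + 3*M))*(-5) = (9 + 4*M)*(-5) = -45 - 20*M)
W(m) = 1/2 (W(m) = ((m + m)/(m + m))/2 = ((2*m)/((2*m)))/2 = ((2*m)*(1/(2*m)))/2 = (1/2)*1 = 1/2)
(-273882 + (1166493 - 1*(-1239772))) + W(j(-7)) = (-273882 + (1166493 - 1*(-1239772))) + 1/2 = (-273882 + (1166493 + 1239772)) + 1/2 = (-273882 + 2406265) + 1/2 = 2132383 + 1/2 = 4264767/2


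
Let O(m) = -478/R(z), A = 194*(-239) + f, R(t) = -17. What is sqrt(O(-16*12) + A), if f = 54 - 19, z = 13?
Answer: 3*I*sqrt(1486837)/17 ≈ 215.18*I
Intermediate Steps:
f = 35
A = -46331 (A = 194*(-239) + 35 = -46366 + 35 = -46331)
O(m) = 478/17 (O(m) = -478/(-17) = -478*(-1/17) = 478/17)
sqrt(O(-16*12) + A) = sqrt(478/17 - 46331) = sqrt(-787149/17) = 3*I*sqrt(1486837)/17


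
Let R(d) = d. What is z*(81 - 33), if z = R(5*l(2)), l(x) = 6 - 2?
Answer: 960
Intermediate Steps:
l(x) = 4
z = 20 (z = 5*4 = 20)
z*(81 - 33) = 20*(81 - 33) = 20*48 = 960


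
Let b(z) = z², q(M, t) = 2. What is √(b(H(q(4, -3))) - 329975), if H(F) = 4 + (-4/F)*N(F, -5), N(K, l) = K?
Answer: 5*I*√13199 ≈ 574.43*I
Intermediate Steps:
H(F) = 0 (H(F) = 4 + (-4/F)*F = 4 - 4 = 0)
√(b(H(q(4, -3))) - 329975) = √(0² - 329975) = √(0 - 329975) = √(-329975) = 5*I*√13199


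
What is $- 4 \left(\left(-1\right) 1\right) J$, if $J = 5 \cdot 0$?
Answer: $0$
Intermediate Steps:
$J = 0$
$- 4 \left(\left(-1\right) 1\right) J = - 4 \left(\left(-1\right) 1\right) 0 = \left(-4\right) \left(-1\right) 0 = 4 \cdot 0 = 0$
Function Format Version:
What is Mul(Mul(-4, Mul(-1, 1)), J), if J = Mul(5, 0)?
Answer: 0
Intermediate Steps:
J = 0
Mul(Mul(-4, Mul(-1, 1)), J) = Mul(Mul(-4, Mul(-1, 1)), 0) = Mul(Mul(-4, -1), 0) = Mul(4, 0) = 0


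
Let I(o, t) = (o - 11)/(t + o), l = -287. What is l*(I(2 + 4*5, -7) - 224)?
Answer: 961163/15 ≈ 64078.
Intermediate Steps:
I(o, t) = (-11 + o)/(o + t)
l*(I(2 + 4*5, -7) - 224) = -287*((-11 + (2 + 4*5))/((2 + 4*5) - 7) - 224) = -287*((-11 + (2 + 20))/((2 + 20) - 7) - 224) = -287*((-11 + 22)/(22 - 7) - 224) = -287*(11/15 - 224) = -287*(-3349/15) = 961163/15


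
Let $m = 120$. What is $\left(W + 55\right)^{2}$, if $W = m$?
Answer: $30625$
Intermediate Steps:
$W = 120$
$\left(W + 55\right)^{2} = \left(120 + 55\right)^{2} = 175^{2} = 30625$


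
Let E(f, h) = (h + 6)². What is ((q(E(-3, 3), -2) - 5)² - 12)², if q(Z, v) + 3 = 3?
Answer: 169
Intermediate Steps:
E(f, h) = (6 + h)²
q(Z, v) = 0 (q(Z, v) = -3 + 3 = 0)
((q(E(-3, 3), -2) - 5)² - 12)² = ((0 - 5)² - 12)² = ((-5)² - 12)² = (25 - 12)² = 13² = 169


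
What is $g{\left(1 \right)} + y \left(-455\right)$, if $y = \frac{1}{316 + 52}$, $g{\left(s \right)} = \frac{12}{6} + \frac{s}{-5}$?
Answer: $\frac{1037}{1840} \approx 0.56359$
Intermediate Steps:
$g{\left(s \right)} = 2 - \frac{s}{5}$ ($g{\left(s \right)} = 12 \cdot \frac{1}{6} + s \left(- \frac{1}{5}\right) = 2 - \frac{s}{5}$)
$y = \frac{1}{368} \approx 0.0027174$
$g{\left(1 \right)} + y \left(-455\right) = \left(2 - \frac{1}{5}\right) + \frac{1}{368} \left(-455\right) = \left(2 - \frac{1}{5}\right) - \frac{455}{368} = \frac{9}{5} - \frac{455}{368} = \frac{1037}{1840}$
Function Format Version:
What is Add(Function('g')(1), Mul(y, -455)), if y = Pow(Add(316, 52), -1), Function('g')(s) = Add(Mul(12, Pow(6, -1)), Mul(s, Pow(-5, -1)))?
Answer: Rational(1037, 1840) ≈ 0.56359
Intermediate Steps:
Function('g')(s) = Add(2, Mul(Rational(-1, 5), s)) (Function('g')(s) = Add(Mul(12, Rational(1, 6)), Mul(s, Rational(-1, 5))) = Add(2, Mul(Rational(-1, 5), s)))
y = Rational(1, 368) (y = Pow(368, -1) = Rational(1, 368) ≈ 0.0027174)
Add(Function('g')(1), Mul(y, -455)) = Add(Add(2, Mul(Rational(-1, 5), 1)), Mul(Rational(1, 368), -455)) = Add(Add(2, Rational(-1, 5)), Rational(-455, 368)) = Add(Rational(9, 5), Rational(-455, 368)) = Rational(1037, 1840)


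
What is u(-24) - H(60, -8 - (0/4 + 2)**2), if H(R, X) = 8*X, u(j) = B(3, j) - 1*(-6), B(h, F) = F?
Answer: 78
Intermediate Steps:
u(j) = 6 + j (u(j) = j - 1*(-6) = j + 6 = 6 + j)
u(-24) - H(60, -8 - (0/4 + 2)**2) = (6 - 24) - 8*(-8 - (0/4 + 2)**2) = -18 - 8*(-8 - (0*(1/4) + 2)**2) = -18 - 8*(-8 - (0 + 2)**2) = -18 - 8*(-8 - 1*2**2) = -18 - 8*(-8 - 1*4) = -18 - 8*(-8 - 4) = -18 - 8*(-12) = -18 - 1*(-96) = -18 + 96 = 78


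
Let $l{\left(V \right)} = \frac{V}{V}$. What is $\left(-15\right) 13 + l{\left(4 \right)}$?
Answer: $-194$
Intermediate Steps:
$l{\left(V \right)} = 1$
$\left(-15\right) 13 + l{\left(4 \right)} = \left(-15\right) 13 + 1 = -195 + 1 = -194$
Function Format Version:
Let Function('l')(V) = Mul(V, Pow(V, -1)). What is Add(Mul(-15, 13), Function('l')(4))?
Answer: -194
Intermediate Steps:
Function('l')(V) = 1
Add(Mul(-15, 13), Function('l')(4)) = Add(Mul(-15, 13), 1) = Add(-195, 1) = -194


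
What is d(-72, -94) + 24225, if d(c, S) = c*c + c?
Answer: 29337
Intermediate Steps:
d(c, S) = c + c² (d(c, S) = c² + c = c + c²)
d(-72, -94) + 24225 = -72*(1 - 72) + 24225 = -72*(-71) + 24225 = 5112 + 24225 = 29337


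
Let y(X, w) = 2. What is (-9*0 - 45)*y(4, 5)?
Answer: -90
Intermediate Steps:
(-9*0 - 45)*y(4, 5) = (-9*0 - 45)*2 = (0 - 45)*2 = -45*2 = -90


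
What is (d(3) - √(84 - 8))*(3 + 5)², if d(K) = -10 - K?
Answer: -832 - 128*√19 ≈ -1389.9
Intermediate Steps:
(d(3) - √(84 - 8))*(3 + 5)² = ((-10 - 1*3) - √(84 - 8))*(3 + 5)² = ((-10 - 3) - √76)*8² = (-13 - 2*√19)*64 = -832 - 128*√19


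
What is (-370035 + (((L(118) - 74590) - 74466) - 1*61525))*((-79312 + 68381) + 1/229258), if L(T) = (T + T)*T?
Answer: 692623609743648/114629 ≈ 6.0423e+9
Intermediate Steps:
L(T) = 2*T**2 (L(T) = (2*T)*T = 2*T**2)
(-370035 + (((L(118) - 74590) - 74466) - 1*61525))*((-79312 + 68381) + 1/229258) = (-370035 + (((2*118**2 - 74590) - 74466) - 1*61525))*((-79312 + 68381) + 1/229258) = (-370035 + (((2*13924 - 74590) - 74466) - 61525))*(-10931 + 1/229258) = (-370035 + (((27848 - 74590) - 74466) - 61525))*(-2506019197/229258) = (-370035 + ((-46742 - 74466) - 61525))*(-2506019197/229258) = (-370035 + (-121208 - 61525))*(-2506019197/229258) = (-370035 - 182733)*(-2506019197/229258) = -552768*(-2506019197/229258) = 692623609743648/114629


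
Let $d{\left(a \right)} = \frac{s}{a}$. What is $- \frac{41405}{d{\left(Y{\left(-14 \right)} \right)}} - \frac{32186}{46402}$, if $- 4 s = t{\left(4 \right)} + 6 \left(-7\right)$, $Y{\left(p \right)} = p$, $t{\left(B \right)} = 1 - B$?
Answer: $\frac{10758994099}{208809} \approx 51526.0$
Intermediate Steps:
$s = \frac{45}{4}$ ($s = - \frac{\left(1 - 4\right) + 6 \left(-7\right)}{4} = - \frac{\left(1 - 4\right) - 42}{4} = - \frac{-3 - 42}{4} = \left(- \frac{1}{4}\right) \left(-45\right) = \frac{45}{4} \approx 11.25$)
$d{\left(a \right)} = \frac{45}{4 a}$
$- \frac{41405}{d{\left(Y{\left(-14 \right)} \right)}} - \frac{32186}{46402} = - \frac{41405}{\frac{45}{4} \frac{1}{-14}} - \frac{32186}{46402} = - \frac{41405}{\frac{45}{4} \left(- \frac{1}{14}\right)} - \frac{16093}{23201} = - \frac{41405}{- \frac{45}{56}} - \frac{16093}{23201} = \left(-41405\right) \left(- \frac{56}{45}\right) - \frac{16093}{23201} = \frac{463736}{9} - \frac{16093}{23201} = \frac{10758994099}{208809}$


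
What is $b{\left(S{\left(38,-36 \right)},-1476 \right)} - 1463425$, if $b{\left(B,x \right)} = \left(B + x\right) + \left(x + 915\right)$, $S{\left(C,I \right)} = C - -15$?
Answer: $-1465409$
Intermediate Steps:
$S{\left(C,I \right)} = 15 + C$ ($S{\left(C,I \right)} = C + 15 = 15 + C$)
$b{\left(B,x \right)} = 915 + B + 2 x$ ($b{\left(B,x \right)} = \left(B + x\right) + \left(915 + x\right) = 915 + B + 2 x$)
$b{\left(S{\left(38,-36 \right)},-1476 \right)} - 1463425 = \left(915 + \left(15 + 38\right) + 2 \left(-1476\right)\right) - 1463425 = \left(915 + 53 - 2952\right) - 1463425 = -1984 - 1463425 = -1465409$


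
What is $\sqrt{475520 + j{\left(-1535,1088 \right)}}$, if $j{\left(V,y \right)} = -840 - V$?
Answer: $\sqrt{476215} \approx 690.08$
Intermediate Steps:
$\sqrt{475520 + j{\left(-1535,1088 \right)}} = \sqrt{475520 - -695} = \sqrt{475520 + \left(-840 + 1535\right)} = \sqrt{475520 + 695} = \sqrt{476215}$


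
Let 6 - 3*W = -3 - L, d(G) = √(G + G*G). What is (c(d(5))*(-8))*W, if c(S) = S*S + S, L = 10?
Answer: -1520 - 152*√30/3 ≈ -1797.5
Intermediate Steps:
d(G) = √(G + G²)
W = 19/3 (W = 2 - (-3 - 1*10)/3 = 2 - (-3 - 10)/3 = 2 - ⅓*(-13) = 2 + 13/3 = 19/3 ≈ 6.3333)
c(S) = S + S² (c(S) = S² + S = S + S²)
(c(d(5))*(-8))*W = ((√(5*(1 + 5))*(1 + √(5*(1 + 5))))*(-8))*(19/3) = ((√(5*6)*(1 + √(5*6)))*(-8))*(19/3) = ((√30*(1 + √30))*(-8))*(19/3) = -8*√30*(1 + √30)*(19/3) = -152*√30*(1 + √30)/3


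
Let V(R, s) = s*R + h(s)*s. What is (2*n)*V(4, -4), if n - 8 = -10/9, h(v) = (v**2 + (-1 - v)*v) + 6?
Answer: -6944/9 ≈ -771.56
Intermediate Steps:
h(v) = 6 + v**2 + v*(-1 - v) (h(v) = (v**2 + v*(-1 - v)) + 6 = 6 + v**2 + v*(-1 - v))
V(R, s) = R*s + s*(6 - s) (V(R, s) = s*R + (6 - s)*s = R*s + s*(6 - s))
n = 62/9 (n = 8 - 10/9 = 62/9 ≈ 6.8889)
(2*n)*V(4, -4) = (2*(62/9))*(-4*(6 + 4 - 1*(-4))) = 124*(-4*(6 + 4 + 4))/9 = 124*(-4*14)/9 = (124/9)*(-56) = -6944/9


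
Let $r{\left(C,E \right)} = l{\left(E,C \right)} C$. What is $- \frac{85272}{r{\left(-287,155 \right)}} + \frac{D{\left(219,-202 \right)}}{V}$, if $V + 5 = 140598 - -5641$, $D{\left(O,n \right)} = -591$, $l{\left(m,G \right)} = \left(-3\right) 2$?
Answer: $- \frac{2078447225}{41969158} \approx -49.523$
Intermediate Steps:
$l{\left(m,G \right)} = -6$
$V = 146234$ ($V = -5 + \left(140598 - -5641\right) = -5 + \left(140598 + 5641\right) = -5 + 146239 = 146234$)
$r{\left(C,E \right)} = - 6 C$
$- \frac{85272}{r{\left(-287,155 \right)}} + \frac{D{\left(219,-202 \right)}}{V} = - \frac{85272}{\left(-6\right) \left(-287\right)} - \frac{591}{146234} = - \frac{85272}{1722} - \frac{591}{146234} = \left(-85272\right) \frac{1}{1722} - \frac{591}{146234} = - \frac{14212}{287} - \frac{591}{146234} = - \frac{2078447225}{41969158}$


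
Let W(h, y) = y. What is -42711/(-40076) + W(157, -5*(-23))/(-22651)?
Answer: 962838121/907761476 ≈ 1.0607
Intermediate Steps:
-42711/(-40076) + W(157, -5*(-23))/(-22651) = -42711/(-40076) - 5*(-23)/(-22651) = -42711*(-1/40076) + 115*(-1/22651) = 42711/40076 - 115/22651 = 962838121/907761476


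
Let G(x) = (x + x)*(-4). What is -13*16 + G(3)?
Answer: -232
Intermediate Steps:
G(x) = -8*x (G(x) = (2*x)*(-4) = -8*x)
-13*16 + G(3) = -13*16 - 8*3 = -208 - 24 = -232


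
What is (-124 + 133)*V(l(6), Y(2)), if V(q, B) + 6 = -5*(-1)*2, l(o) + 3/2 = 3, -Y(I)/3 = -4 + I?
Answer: 36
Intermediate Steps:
Y(I) = 12 - 3*I (Y(I) = -3*(-4 + I) = 12 - 3*I)
l(o) = 3/2 (l(o) = -3/2 + 3 = 3/2)
V(q, B) = 4 (V(q, B) = -6 - 5*(-1)*2 = -6 + 5*2 = -6 + 10 = 4)
(-124 + 133)*V(l(6), Y(2)) = (-124 + 133)*4 = 9*4 = 36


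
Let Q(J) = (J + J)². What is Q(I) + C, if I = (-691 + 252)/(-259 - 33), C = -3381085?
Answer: -72071015139/21316 ≈ -3.3811e+6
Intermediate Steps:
I = 439/292 (I = -439/(-292) = -439*(-1/292) = 439/292 ≈ 1.5034)
Q(J) = 4*J² (Q(J) = (2*J)² = 4*J²)
Q(I) + C = 4*(439/292)² - 3381085 = 4*(192721/85264) - 3381085 = 192721/21316 - 3381085 = -72071015139/21316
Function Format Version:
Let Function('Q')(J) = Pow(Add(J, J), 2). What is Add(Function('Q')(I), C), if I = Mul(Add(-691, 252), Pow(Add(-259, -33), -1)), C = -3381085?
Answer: Rational(-72071015139, 21316) ≈ -3.3811e+6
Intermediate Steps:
I = Rational(439, 292) (I = Mul(-439, Pow(-292, -1)) = Mul(-439, Rational(-1, 292)) = Rational(439, 292) ≈ 1.5034)
Function('Q')(J) = Mul(4, Pow(J, 2)) (Function('Q')(J) = Pow(Mul(2, J), 2) = Mul(4, Pow(J, 2)))
Add(Function('Q')(I), C) = Add(Mul(4, Pow(Rational(439, 292), 2)), -3381085) = Add(Mul(4, Rational(192721, 85264)), -3381085) = Add(Rational(192721, 21316), -3381085) = Rational(-72071015139, 21316)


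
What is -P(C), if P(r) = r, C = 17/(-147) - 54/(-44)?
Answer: -3595/3234 ≈ -1.1116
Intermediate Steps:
C = 3595/3234 (C = 17*(-1/147) - 54*(-1/44) = -17/147 + 27/22 = 3595/3234 ≈ 1.1116)
-P(C) = -1*3595/3234 = -3595/3234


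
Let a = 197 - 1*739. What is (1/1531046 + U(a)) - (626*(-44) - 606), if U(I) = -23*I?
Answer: 62184964337/1531046 ≈ 40616.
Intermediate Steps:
a = -542 (a = 197 - 739 = -542)
(1/1531046 + U(a)) - (626*(-44) - 606) = (1/1531046 - 23*(-542)) - (626*(-44) - 606) = (1/1531046 + 12466) - (-27544 - 606) = 19086019437/1531046 - 1*(-28150) = 19086019437/1531046 + 28150 = 62184964337/1531046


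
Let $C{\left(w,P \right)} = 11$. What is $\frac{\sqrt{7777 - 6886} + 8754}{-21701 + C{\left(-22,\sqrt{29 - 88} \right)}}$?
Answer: $- \frac{1459}{3615} - \frac{\sqrt{11}}{2410} \approx -0.40497$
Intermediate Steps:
$\frac{\sqrt{7777 - 6886} + 8754}{-21701 + C{\left(-22,\sqrt{29 - 88} \right)}} = \frac{\sqrt{7777 - 6886} + 8754}{-21701 + 11} = \frac{\sqrt{891} + 8754}{-21690} = \left(9 \sqrt{11} + 8754\right) \left(- \frac{1}{21690}\right) = \left(8754 + 9 \sqrt{11}\right) \left(- \frac{1}{21690}\right) = - \frac{1459}{3615} - \frac{\sqrt{11}}{2410}$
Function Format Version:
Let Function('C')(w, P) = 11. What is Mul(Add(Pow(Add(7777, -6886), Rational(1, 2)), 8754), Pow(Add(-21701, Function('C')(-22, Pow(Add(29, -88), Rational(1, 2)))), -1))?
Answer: Add(Rational(-1459, 3615), Mul(Rational(-1, 2410), Pow(11, Rational(1, 2)))) ≈ -0.40497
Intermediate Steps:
Mul(Add(Pow(Add(7777, -6886), Rational(1, 2)), 8754), Pow(Add(-21701, Function('C')(-22, Pow(Add(29, -88), Rational(1, 2)))), -1)) = Mul(Add(Pow(Add(7777, -6886), Rational(1, 2)), 8754), Pow(Add(-21701, 11), -1)) = Mul(Add(Pow(891, Rational(1, 2)), 8754), Pow(-21690, -1)) = Mul(Add(Mul(9, Pow(11, Rational(1, 2))), 8754), Rational(-1, 21690)) = Mul(Add(8754, Mul(9, Pow(11, Rational(1, 2)))), Rational(-1, 21690)) = Add(Rational(-1459, 3615), Mul(Rational(-1, 2410), Pow(11, Rational(1, 2))))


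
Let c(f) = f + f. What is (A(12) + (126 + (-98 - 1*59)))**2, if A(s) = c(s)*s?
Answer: 66049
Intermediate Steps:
c(f) = 2*f
A(s) = 2*s**2 (A(s) = (2*s)*s = 2*s**2)
(A(12) + (126 + (-98 - 1*59)))**2 = (2*12**2 + (126 + (-98 - 1*59)))**2 = (2*144 + (126 + (-98 - 59)))**2 = (288 + (126 - 157))**2 = (288 - 31)**2 = 257**2 = 66049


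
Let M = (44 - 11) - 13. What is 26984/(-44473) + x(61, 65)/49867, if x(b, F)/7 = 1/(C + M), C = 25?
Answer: -60552189449/99798079095 ≈ -0.60675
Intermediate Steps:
M = 20 (M = 33 - 13 = 20)
x(b, F) = 7/45 (x(b, F) = 7/(25 + 20) = 7/45)
26984/(-44473) + x(61, 65)/49867 = 26984/(-44473) + (7/45)/49867 = 26984*(-1/44473) + (7/45)*(1/49867) = -26984/44473 + 7/2244015 = -60552189449/99798079095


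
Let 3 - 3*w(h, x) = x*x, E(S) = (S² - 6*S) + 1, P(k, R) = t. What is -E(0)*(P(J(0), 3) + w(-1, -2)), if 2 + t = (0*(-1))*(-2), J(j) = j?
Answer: 7/3 ≈ 2.3333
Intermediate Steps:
t = -2 (t = -2 + (0*(-1))*(-2) = -2 + 0*(-2) = -2 + 0 = -2)
P(k, R) = -2
E(S) = 1 + S² - 6*S
w(h, x) = 1 - x²/3 (w(h, x) = 1 - x*x/3 = 1 - x²/3)
-E(0)*(P(J(0), 3) + w(-1, -2)) = -(1 + 0² - 6*0)*(-2 + (1 - ⅓*(-2)²)) = -(1 + 0 + 0)*(-2 + (1 - ⅓*4)) = -(-2 + (1 - 4/3)) = -(-2 - ⅓) = -(-7)/3 = -1*(-7/3) = 7/3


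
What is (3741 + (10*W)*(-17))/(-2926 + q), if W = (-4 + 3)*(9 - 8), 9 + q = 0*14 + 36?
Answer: -3911/2899 ≈ -1.3491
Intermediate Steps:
q = 27 (q = -9 + (0*14 + 36) = -9 + (0 + 36) = -9 + 36 = 27)
W = -1 (W = -1*1 = -1)
(3741 + (10*W)*(-17))/(-2926 + q) = (3741 + (10*(-1))*(-17))/(-2926 + 27) = (3741 - 10*(-17))/(-2899) = (3741 + 170)*(-1/2899) = 3911*(-1/2899) = -3911/2899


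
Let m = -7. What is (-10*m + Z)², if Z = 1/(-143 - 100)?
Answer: 289306081/59049 ≈ 4899.4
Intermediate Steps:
Z = -1/243 (Z = 1/(-243) = -1/243 ≈ -0.0041152)
(-10*m + Z)² = (-10*(-7) - 1/243)² = (70 - 1/243)² = (17009/243)² = 289306081/59049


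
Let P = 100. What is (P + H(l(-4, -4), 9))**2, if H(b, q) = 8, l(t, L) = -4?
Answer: 11664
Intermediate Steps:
(P + H(l(-4, -4), 9))**2 = (100 + 8)**2 = 108**2 = 11664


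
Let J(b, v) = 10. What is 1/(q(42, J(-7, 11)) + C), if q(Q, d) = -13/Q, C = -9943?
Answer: -42/417619 ≈ -0.00010057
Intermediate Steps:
1/(q(42, J(-7, 11)) + C) = 1/(-13/42 - 9943) = 1/(-417619/42) = -42/417619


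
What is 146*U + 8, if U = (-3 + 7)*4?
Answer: 2344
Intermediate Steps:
U = 16 (U = 4*4 = 16)
146*U + 8 = 146*16 + 8 = 2336 + 8 = 2344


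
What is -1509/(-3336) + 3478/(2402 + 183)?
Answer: 109953/61160 ≈ 1.7978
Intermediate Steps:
-1509/(-3336) + 3478/(2402 + 183) = -1509*(-1/3336) + 3478/2585 = 503/1112 + 3478*(1/2585) = 503/1112 + 74/55 = 109953/61160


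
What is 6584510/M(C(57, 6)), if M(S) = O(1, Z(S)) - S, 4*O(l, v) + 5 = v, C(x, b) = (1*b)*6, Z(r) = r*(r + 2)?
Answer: 26338040/1219 ≈ 21606.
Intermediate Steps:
Z(r) = r*(2 + r)
C(x, b) = 6*b (C(x, b) = b*6 = 6*b)
O(l, v) = -5/4 + v/4
M(S) = -5/4 - S + S*(2 + S)/4 (M(S) = (-5/4 + (S*(2 + S))/4) - S = (-5/4 + S*(2 + S)/4) - S = -5/4 - S + S*(2 + S)/4)
6584510/M(C(57, 6)) = 6584510/(-5/4 - 3*6 + (6*6)²/4) = 6584510/(-5/4 - ½*36 + (¼)*36²) = 6584510/(-5/4 - 18 + (¼)*1296) = 6584510/(-5/4 - 18 + 324) = 6584510/(1219/4) = 6584510*(4/1219) = 26338040/1219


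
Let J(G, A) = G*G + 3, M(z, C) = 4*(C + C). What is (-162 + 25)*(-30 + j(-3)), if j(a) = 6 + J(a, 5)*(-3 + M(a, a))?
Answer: 47676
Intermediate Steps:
M(z, C) = 8*C (M(z, C) = 4*(2*C) = 8*C)
J(G, A) = 3 + G**2 (J(G, A) = G**2 + 3 = 3 + G**2)
j(a) = 6 + (-3 + 8*a)*(3 + a**2) (j(a) = 6 + (3 + a**2)*(-3 + 8*a) = 6 + (-3 + 8*a)*(3 + a**2))
(-162 + 25)*(-30 + j(-3)) = (-162 + 25)*(-30 + (-3 - 3*(-3)**2 + 8*(-3)*(3 + (-3)**2))) = -137*(-30 + (-3 - 3*9 + 8*(-3)*(3 + 9))) = -137*(-30 + (-3 - 27 + 8*(-3)*12)) = -137*(-30 + (-3 - 27 - 288)) = -137*(-30 - 318) = -137*(-348) = 47676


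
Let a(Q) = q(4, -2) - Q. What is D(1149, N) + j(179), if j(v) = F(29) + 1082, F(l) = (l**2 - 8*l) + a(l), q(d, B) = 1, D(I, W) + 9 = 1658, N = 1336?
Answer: 3312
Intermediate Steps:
D(I, W) = 1649 (D(I, W) = -9 + 1658 = 1649)
a(Q) = 1 - Q
F(l) = 1 + l**2 - 9*l (F(l) = (l**2 - 8*l) + (1 - l) = 1 + l**2 - 9*l)
j(v) = 1663 (j(v) = (1 + 29**2 - 9*29) + 1082 = (1 + 841 - 261) + 1082 = 581 + 1082 = 1663)
D(1149, N) + j(179) = 1649 + 1663 = 3312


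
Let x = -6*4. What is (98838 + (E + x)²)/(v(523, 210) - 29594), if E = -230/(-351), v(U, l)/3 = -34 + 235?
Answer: -12244082074/3571720191 ≈ -3.4281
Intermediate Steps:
x = -24
v(U, l) = 603 (v(U, l) = 3*(-34 + 235) = 3*201 = 603)
E = 230/351 (E = -230*(-1/351) = 230/351 ≈ 0.65527)
(98838 + (E + x)²)/(v(523, 210) - 29594) = (98838 + (230/351 - 24)²)/(603 - 29594) = (98838 + (-8194/351)²)/(-28991) = (98838 + 67141636/123201)*(-1/28991) = (12244082074/123201)*(-1/28991) = -12244082074/3571720191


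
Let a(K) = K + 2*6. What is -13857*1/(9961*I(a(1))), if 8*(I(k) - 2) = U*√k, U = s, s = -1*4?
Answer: -36952/9961 - 9238*√13/9961 ≈ -7.0535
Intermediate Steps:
s = -4
U = -4
a(K) = 12 + K (a(K) = K + 12 = 12 + K)
I(k) = 2 - √k/2 (I(k) = 2 + (-4*√k)/8 = 2 - √k/2)
-13857*1/(9961*I(a(1))) = -13857*1/(9961*(2 - √(12 + 1)/2)) = -13857*1/(9961*(2 - √13/2)) = -13857/(19922 - 9961*√13/2)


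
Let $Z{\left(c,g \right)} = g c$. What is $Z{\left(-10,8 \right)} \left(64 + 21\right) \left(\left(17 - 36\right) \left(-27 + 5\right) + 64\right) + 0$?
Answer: $-3277600$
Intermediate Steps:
$Z{\left(c,g \right)} = c g$
$Z{\left(-10,8 \right)} \left(64 + 21\right) \left(\left(17 - 36\right) \left(-27 + 5\right) + 64\right) + 0 = \left(-10\right) 8 \left(64 + 21\right) \left(\left(17 - 36\right) \left(-27 + 5\right) + 64\right) + 0 = - 80 \cdot 85 \left(\left(-19\right) \left(-22\right) + 64\right) + 0 = - 80 \cdot 85 \left(418 + 64\right) + 0 = - 80 \cdot 85 \cdot 482 + 0 = \left(-80\right) 40970 + 0 = -3277600 + 0 = -3277600$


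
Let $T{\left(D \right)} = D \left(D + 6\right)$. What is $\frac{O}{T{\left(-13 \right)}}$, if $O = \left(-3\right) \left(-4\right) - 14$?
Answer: $- \frac{2}{91} \approx -0.021978$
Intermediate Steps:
$T{\left(D \right)} = D \left(6 + D\right)$
$O = -2$ ($O = 12 - 14 = -2$)
$\frac{O}{T{\left(-13 \right)}} = - \frac{2}{\left(-13\right) \left(6 - 13\right)} = - \frac{2}{\left(-13\right) \left(-7\right)} = - \frac{2}{91}$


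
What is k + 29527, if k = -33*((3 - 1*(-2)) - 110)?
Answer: 32992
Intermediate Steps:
k = 3465 (k = -33*((3 + 2) - 110) = -33*(5 - 110) = -33*(-105) = 3465)
k + 29527 = 3465 + 29527 = 32992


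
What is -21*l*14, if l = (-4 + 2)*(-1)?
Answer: -588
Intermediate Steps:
l = 2 (l = -2*(-1) = 2)
-21*l*14 = -21*2*14 = -42*14 = -588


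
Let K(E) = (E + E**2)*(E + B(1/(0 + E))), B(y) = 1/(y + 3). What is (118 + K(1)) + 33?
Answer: 307/2 ≈ 153.50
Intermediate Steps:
B(y) = 1/(3 + y)
K(E) = (E + E**2)*(E + 1/(3 + 1/E)) (K(E) = (E + E**2)*(E + 1/(3 + 1/(0 + E))) = (E + E**2)*(E + 1/(3 + 1/E)))
(118 + K(1)) + 33 = (118 + 1**2*(2 + 3*1**2 + 5*1)/(1 + 3*1)) + 33 = (118 + 1*(2 + 3*1 + 5)/(1 + 3)) + 33 = (118 + 1*(2 + 3 + 5)/4) + 33 = (118 + 1*(1/4)*10) + 33 = (118 + 5/2) + 33 = 241/2 + 33 = 307/2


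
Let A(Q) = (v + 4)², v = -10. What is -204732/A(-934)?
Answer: -5687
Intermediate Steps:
A(Q) = 36 (A(Q) = (-10 + 4)² = (-6)² = 36)
-204732/A(-934) = -204732/36 = -204732*1/36 = -5687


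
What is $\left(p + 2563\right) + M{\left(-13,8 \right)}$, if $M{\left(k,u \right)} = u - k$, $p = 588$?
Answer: $3172$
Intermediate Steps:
$\left(p + 2563\right) + M{\left(-13,8 \right)} = \left(588 + 2563\right) + \left(8 - -13\right) = 3151 + \left(8 + 13\right) = 3151 + 21 = 3172$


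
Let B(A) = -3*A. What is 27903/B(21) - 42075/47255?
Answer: -88080466/198471 ≈ -443.79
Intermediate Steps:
27903/B(21) - 42075/47255 = 27903/((-3*21)) - 42075/47255 = 27903/(-63) - 42075*1/47255 = 27903*(-1/63) - 8415/9451 = -9301/21 - 8415/9451 = -88080466/198471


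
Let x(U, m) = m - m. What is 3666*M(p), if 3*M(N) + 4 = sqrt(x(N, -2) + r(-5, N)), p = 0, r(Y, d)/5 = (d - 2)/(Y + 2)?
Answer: -4888 + 1222*sqrt(30)/3 ≈ -2656.9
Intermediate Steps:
r(Y, d) = 5*(-2 + d)/(2 + Y) (r(Y, d) = 5*((d - 2)/(Y + 2)) = 5*((-2 + d)/(2 + Y)) = 5*(-2 + d)/(2 + Y))
x(U, m) = 0
M(N) = -4/3 + sqrt(10/3 - 5*N/3)/3 (M(N) = -4/3 + sqrt(0 + 5*(-2 + N)/(2 - 5))/3 = -4/3 + sqrt(0 + 5*(-2 + N)/(-3))/3 = -4/3 + sqrt(0 + 5*(-1/3)*(-2 + N))/3 = -4/3 + sqrt(0 + (10/3 - 5*N/3))/3 = -4/3 + sqrt(10/3 - 5*N/3)/3)
3666*M(p) = 3666*(-4/3 + sqrt(30 - 15*0)/9) = 3666*(-4/3 + sqrt(30 + 0)/9) = 3666*(-4/3 + sqrt(30)/9) = -4888 + 1222*sqrt(30)/3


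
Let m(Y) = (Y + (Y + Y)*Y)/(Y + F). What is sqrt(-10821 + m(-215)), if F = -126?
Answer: 6*I*sqrt(296081)/31 ≈ 105.32*I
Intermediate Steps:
m(Y) = (Y + 2*Y**2)/(-126 + Y) (m(Y) = (Y + (Y + Y)*Y)/(Y - 126) = (Y + (2*Y)*Y)/(-126 + Y) = (Y + 2*Y**2)/(-126 + Y))
sqrt(-10821 + m(-215)) = sqrt(-10821 - 215*(1 + 2*(-215))/(-126 - 215)) = sqrt(-10821 - 215*(1 - 430)/(-341)) = sqrt(-10821 - 215*(-1/341)*(-429)) = sqrt(-10821 - 8385/31) = sqrt(-343836/31) = 6*I*sqrt(296081)/31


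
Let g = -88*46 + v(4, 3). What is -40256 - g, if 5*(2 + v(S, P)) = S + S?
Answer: -181038/5 ≈ -36208.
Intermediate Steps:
v(S, P) = -2 + 2*S/5 (v(S, P) = -2 + (S + S)/5 = -2 + (2*S)/5 = -2 + 2*S/5)
g = -20242/5 (g = -88*46 + (-2 + (⅖)*4) = -4048 + (-2 + 8/5) = -4048 - ⅖ = -20242/5 ≈ -4048.4)
-40256 - g = -40256 - 1*(-20242/5) = -40256 + 20242/5 = -181038/5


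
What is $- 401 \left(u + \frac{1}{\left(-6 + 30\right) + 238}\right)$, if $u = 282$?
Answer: $- \frac{29627885}{262} \approx -1.1308 \cdot 10^{5}$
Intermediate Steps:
$- 401 \left(u + \frac{1}{\left(-6 + 30\right) + 238}\right) = - 401 \left(282 + \frac{1}{\left(-6 + 30\right) + 238}\right) = - 401 \left(282 + \frac{1}{24 + 238}\right) = - 401 \left(282 + \frac{1}{262}\right) = \left(-401\right) \frac{73885}{262} = - \frac{29627885}{262}$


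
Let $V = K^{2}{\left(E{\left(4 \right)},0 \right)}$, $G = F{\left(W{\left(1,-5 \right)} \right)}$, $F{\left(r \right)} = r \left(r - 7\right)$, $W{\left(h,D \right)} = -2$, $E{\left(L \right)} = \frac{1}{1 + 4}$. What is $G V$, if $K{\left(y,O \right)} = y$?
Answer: $\frac{18}{25} \approx 0.72$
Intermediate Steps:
$E{\left(L \right)} = \frac{1}{5}$
$F{\left(r \right)} = r \left(-7 + r\right)$
$G = 18$ ($G = - 2 \left(-7 - 2\right) = \left(-2\right) \left(-9\right) = 18$)
$V = \frac{1}{25}$ ($V = \left(\frac{1}{5}\right)^{2} = \frac{1}{25} \approx 0.04$)
$G V = 18 \cdot \frac{1}{25} = \frac{18}{25}$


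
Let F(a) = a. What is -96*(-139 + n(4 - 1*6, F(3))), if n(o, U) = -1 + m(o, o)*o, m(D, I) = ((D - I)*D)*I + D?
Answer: 13056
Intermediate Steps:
m(D, I) = D + D*I*(D - I) (m(D, I) = (D*(D - I))*I + D = D*I*(D - I) + D = D + D*I*(D - I))
n(o, U) = -1 + o² (n(o, U) = -1 + (o*(1 - o² + o*o))*o = -1 + (o*(1 - o² + o²))*o = -1 + (o*1)*o = -1 + o*o = -1 + o²)
-96*(-139 + n(4 - 1*6, F(3))) = -96*(-139 + (-1 + (4 - 1*6)²)) = -96*(-139 + (-1 + (4 - 6)²)) = -96*(-139 + (-1 + (-2)²)) = -96*(-139 + (-1 + 4)) = -96*(-139 + 3) = -96*(-136) = 13056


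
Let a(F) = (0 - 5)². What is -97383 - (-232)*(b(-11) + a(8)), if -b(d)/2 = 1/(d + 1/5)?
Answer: -2471581/27 ≈ -91540.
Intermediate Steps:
a(F) = 25 (a(F) = (-5)² = 25)
b(d) = -2/(⅕ + d) (b(d) = -2/(d + 1/5) = -2/(d + ⅕) = -2/(⅕ + d))
-97383 - (-232)*(b(-11) + a(8)) = -97383 - (-232)*(-10/(1 + 5*(-11)) + 25) = -97383 - (-232)*(-10/(1 - 55) + 25) = -97383 - (-232)*(-10/(-54) + 25) = -97383 - (-232)*(-10*(-1/54) + 25) = -97383 - (-232)*(5/27 + 25) = -97383 - (-232)*680/27 = -97383 - 1*(-157760/27) = -97383 + 157760/27 = -2471581/27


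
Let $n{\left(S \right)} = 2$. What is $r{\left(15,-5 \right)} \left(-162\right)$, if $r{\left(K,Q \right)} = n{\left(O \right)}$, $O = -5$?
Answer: $-324$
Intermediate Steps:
$r{\left(K,Q \right)} = 2$
$r{\left(15,-5 \right)} \left(-162\right) = 2 \left(-162\right) = -324$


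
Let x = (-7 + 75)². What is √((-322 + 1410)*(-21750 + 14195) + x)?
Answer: 4*I*√513451 ≈ 2866.2*I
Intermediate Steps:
x = 4624 (x = 68² = 4624)
√((-322 + 1410)*(-21750 + 14195) + x) = √((-322 + 1410)*(-21750 + 14195) + 4624) = √(1088*(-7555) + 4624) = √(-8219840 + 4624) = √(-8215216) = 4*I*√513451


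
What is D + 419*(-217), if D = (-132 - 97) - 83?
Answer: -91235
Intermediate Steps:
D = -312 (D = -229 - 83 = -312)
D + 419*(-217) = -312 + 419*(-217) = -312 - 90923 = -91235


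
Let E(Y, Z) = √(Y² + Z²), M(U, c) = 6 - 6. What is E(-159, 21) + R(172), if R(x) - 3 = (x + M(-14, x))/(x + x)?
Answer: 7/2 + 3*√2858 ≈ 163.88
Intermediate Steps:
M(U, c) = 0
R(x) = 7/2 (R(x) = 3 + (x + 0)/(x + x) = 3 + x/((2*x)) = 3 + x*(1/(2*x)) = 3 + ½ = 7/2)
E(-159, 21) + R(172) = √((-159)² + 21²) + 7/2 = √(25281 + 441) + 7/2 = √25722 + 7/2 = 3*√2858 + 7/2 = 7/2 + 3*√2858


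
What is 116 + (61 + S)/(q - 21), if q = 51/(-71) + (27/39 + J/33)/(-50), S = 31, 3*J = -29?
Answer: 5547156152/49632097 ≈ 111.77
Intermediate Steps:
J = -29/3 (J = (1/3)*(-29) = -29/3 ≈ -9.6667)
q = -1659172/2284425 (q = 51/(-71) + (27/39 - 29/3/33)/(-50) = 51*(-1/71) + (27*(1/39) - 29/3*1/33)*(-1/50) = -51/71 + (9/13 - 29/99)*(-1/50) = -51/71 + (514/1287)*(-1/50) = -51/71 - 257/32175 = -1659172/2284425 ≈ -0.72630)
116 + (61 + S)/(q - 21) = 116 + (61 + 31)/(-1659172/2284425 - 21) = 116 + 92/(-49632097/2284425) = 116 - 2284425/49632097*92 = 116 - 210167100/49632097 = 5547156152/49632097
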